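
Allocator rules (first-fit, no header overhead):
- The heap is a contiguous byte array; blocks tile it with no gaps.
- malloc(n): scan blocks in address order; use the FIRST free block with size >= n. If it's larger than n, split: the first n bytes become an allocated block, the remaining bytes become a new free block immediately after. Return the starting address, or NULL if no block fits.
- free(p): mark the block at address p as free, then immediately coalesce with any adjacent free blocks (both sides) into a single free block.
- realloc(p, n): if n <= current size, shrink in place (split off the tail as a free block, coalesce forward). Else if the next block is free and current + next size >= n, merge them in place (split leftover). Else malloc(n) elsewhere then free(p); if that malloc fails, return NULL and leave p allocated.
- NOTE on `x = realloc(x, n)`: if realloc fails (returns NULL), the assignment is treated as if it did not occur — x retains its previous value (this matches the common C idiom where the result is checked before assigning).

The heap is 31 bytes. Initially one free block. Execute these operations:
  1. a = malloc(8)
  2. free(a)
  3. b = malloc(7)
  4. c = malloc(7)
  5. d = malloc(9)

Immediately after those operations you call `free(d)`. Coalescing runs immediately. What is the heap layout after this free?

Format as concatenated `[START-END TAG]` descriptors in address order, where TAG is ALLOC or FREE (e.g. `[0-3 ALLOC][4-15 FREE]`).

Answer: [0-6 ALLOC][7-13 ALLOC][14-30 FREE]

Derivation:
Op 1: a = malloc(8) -> a = 0; heap: [0-7 ALLOC][8-30 FREE]
Op 2: free(a) -> (freed a); heap: [0-30 FREE]
Op 3: b = malloc(7) -> b = 0; heap: [0-6 ALLOC][7-30 FREE]
Op 4: c = malloc(7) -> c = 7; heap: [0-6 ALLOC][7-13 ALLOC][14-30 FREE]
Op 5: d = malloc(9) -> d = 14; heap: [0-6 ALLOC][7-13 ALLOC][14-22 ALLOC][23-30 FREE]
free(d): d = 14 -> block [14-22 ALLOC]; mark free, coalesce with adjacent free neighbors -> [0-6 ALLOC][7-13 ALLOC][14-30 FREE]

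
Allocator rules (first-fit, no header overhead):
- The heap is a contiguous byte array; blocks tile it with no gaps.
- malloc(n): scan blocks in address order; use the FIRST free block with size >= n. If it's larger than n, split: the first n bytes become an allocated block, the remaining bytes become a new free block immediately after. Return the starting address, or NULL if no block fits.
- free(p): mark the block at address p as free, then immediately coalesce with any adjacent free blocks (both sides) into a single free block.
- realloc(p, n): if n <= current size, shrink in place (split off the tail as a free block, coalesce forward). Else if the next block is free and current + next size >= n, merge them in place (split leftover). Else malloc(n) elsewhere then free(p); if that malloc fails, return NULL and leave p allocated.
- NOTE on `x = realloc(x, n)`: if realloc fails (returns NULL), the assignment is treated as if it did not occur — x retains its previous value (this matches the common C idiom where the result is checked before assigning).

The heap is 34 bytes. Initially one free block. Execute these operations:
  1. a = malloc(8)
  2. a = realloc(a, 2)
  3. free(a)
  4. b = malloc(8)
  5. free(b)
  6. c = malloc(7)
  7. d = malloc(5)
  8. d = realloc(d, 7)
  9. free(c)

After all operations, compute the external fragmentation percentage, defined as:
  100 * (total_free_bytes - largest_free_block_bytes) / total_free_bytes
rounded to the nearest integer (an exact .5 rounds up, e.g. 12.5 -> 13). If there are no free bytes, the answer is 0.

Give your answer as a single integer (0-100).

Answer: 26

Derivation:
Op 1: a = malloc(8) -> a = 0; heap: [0-7 ALLOC][8-33 FREE]
Op 2: a = realloc(a, 2) -> a = 0; heap: [0-1 ALLOC][2-33 FREE]
Op 3: free(a) -> (freed a); heap: [0-33 FREE]
Op 4: b = malloc(8) -> b = 0; heap: [0-7 ALLOC][8-33 FREE]
Op 5: free(b) -> (freed b); heap: [0-33 FREE]
Op 6: c = malloc(7) -> c = 0; heap: [0-6 ALLOC][7-33 FREE]
Op 7: d = malloc(5) -> d = 7; heap: [0-6 ALLOC][7-11 ALLOC][12-33 FREE]
Op 8: d = realloc(d, 7) -> d = 7; heap: [0-6 ALLOC][7-13 ALLOC][14-33 FREE]
Op 9: free(c) -> (freed c); heap: [0-6 FREE][7-13 ALLOC][14-33 FREE]
Free blocks: [7 20] total_free=27 largest=20 -> 100*(27-20)/27 = 700/27 ≈ 25.926 -> rounds to 26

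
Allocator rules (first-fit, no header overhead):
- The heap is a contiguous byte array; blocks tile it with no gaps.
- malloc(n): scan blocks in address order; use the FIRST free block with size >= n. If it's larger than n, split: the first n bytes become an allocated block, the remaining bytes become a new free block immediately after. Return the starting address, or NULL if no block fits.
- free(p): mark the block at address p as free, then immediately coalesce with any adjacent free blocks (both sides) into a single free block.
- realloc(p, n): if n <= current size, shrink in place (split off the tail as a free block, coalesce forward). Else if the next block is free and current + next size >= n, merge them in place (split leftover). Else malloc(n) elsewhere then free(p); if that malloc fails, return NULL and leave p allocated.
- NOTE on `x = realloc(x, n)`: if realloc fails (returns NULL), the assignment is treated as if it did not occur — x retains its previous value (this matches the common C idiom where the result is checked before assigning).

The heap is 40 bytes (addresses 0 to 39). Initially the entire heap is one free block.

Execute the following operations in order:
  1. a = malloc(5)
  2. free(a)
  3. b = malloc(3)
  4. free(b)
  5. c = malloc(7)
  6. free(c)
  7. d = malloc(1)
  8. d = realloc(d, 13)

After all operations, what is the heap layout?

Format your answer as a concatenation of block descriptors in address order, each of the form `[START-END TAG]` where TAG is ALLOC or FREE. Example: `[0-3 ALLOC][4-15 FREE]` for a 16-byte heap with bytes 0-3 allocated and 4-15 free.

Answer: [0-12 ALLOC][13-39 FREE]

Derivation:
Op 1: a = malloc(5) -> a = 0; heap: [0-4 ALLOC][5-39 FREE]
Op 2: free(a) -> (freed a); heap: [0-39 FREE]
Op 3: b = malloc(3) -> b = 0; heap: [0-2 ALLOC][3-39 FREE]
Op 4: free(b) -> (freed b); heap: [0-39 FREE]
Op 5: c = malloc(7) -> c = 0; heap: [0-6 ALLOC][7-39 FREE]
Op 6: free(c) -> (freed c); heap: [0-39 FREE]
Op 7: d = malloc(1) -> d = 0; heap: [0-0 ALLOC][1-39 FREE]
Op 8: d = realloc(d, 13) -> d = 0; heap: [0-12 ALLOC][13-39 FREE]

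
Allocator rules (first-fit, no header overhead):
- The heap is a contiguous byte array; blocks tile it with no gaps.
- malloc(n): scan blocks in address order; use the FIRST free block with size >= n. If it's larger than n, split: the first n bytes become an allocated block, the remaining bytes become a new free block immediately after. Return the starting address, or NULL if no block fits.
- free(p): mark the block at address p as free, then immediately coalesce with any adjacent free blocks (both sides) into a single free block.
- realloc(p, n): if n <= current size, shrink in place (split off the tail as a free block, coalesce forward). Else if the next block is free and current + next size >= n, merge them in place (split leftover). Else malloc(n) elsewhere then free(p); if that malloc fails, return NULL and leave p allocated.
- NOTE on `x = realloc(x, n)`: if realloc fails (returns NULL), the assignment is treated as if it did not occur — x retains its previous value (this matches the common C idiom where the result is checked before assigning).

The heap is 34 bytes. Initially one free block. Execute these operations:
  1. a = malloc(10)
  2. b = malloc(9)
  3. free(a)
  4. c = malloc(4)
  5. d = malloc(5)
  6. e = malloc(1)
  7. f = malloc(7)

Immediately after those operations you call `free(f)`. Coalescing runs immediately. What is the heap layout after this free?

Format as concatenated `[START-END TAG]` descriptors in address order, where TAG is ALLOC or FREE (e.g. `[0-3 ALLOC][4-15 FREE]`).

Op 1: a = malloc(10) -> a = 0; heap: [0-9 ALLOC][10-33 FREE]
Op 2: b = malloc(9) -> b = 10; heap: [0-9 ALLOC][10-18 ALLOC][19-33 FREE]
Op 3: free(a) -> (freed a); heap: [0-9 FREE][10-18 ALLOC][19-33 FREE]
Op 4: c = malloc(4) -> c = 0; heap: [0-3 ALLOC][4-9 FREE][10-18 ALLOC][19-33 FREE]
Op 5: d = malloc(5) -> d = 4; heap: [0-3 ALLOC][4-8 ALLOC][9-9 FREE][10-18 ALLOC][19-33 FREE]
Op 6: e = malloc(1) -> e = 9; heap: [0-3 ALLOC][4-8 ALLOC][9-9 ALLOC][10-18 ALLOC][19-33 FREE]
Op 7: f = malloc(7) -> f = 19; heap: [0-3 ALLOC][4-8 ALLOC][9-9 ALLOC][10-18 ALLOC][19-25 ALLOC][26-33 FREE]
free(f): f = 19 -> block [19-25 ALLOC]; mark free, coalesce with adjacent free neighbors -> [0-3 ALLOC][4-8 ALLOC][9-9 ALLOC][10-18 ALLOC][19-33 FREE]

Answer: [0-3 ALLOC][4-8 ALLOC][9-9 ALLOC][10-18 ALLOC][19-33 FREE]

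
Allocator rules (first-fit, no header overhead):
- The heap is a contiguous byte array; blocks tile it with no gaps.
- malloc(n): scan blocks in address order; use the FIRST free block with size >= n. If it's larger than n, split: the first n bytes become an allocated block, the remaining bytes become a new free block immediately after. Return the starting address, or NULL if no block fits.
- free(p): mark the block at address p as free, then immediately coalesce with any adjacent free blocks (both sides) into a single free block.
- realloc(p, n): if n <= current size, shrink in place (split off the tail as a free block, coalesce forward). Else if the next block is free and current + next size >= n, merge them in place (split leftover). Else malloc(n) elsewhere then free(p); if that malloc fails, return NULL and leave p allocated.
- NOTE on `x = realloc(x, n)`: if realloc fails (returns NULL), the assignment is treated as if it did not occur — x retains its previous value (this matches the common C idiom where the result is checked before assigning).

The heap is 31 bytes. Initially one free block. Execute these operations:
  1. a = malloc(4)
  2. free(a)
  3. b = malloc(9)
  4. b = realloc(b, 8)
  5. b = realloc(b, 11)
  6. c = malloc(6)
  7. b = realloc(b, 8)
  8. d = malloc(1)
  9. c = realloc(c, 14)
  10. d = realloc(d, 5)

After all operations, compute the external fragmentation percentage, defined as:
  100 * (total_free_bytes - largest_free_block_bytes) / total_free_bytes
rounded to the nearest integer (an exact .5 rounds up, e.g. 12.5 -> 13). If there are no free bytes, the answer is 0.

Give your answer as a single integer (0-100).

Answer: 25

Derivation:
Op 1: a = malloc(4) -> a = 0; heap: [0-3 ALLOC][4-30 FREE]
Op 2: free(a) -> (freed a); heap: [0-30 FREE]
Op 3: b = malloc(9) -> b = 0; heap: [0-8 ALLOC][9-30 FREE]
Op 4: b = realloc(b, 8) -> b = 0; heap: [0-7 ALLOC][8-30 FREE]
Op 5: b = realloc(b, 11) -> b = 0; heap: [0-10 ALLOC][11-30 FREE]
Op 6: c = malloc(6) -> c = 11; heap: [0-10 ALLOC][11-16 ALLOC][17-30 FREE]
Op 7: b = realloc(b, 8) -> b = 0; heap: [0-7 ALLOC][8-10 FREE][11-16 ALLOC][17-30 FREE]
Op 8: d = malloc(1) -> d = 8; heap: [0-7 ALLOC][8-8 ALLOC][9-10 FREE][11-16 ALLOC][17-30 FREE]
Op 9: c = realloc(c, 14) -> c = 11; heap: [0-7 ALLOC][8-8 ALLOC][9-10 FREE][11-24 ALLOC][25-30 FREE]
Op 10: d = realloc(d, 5) -> d = 25; heap: [0-7 ALLOC][8-10 FREE][11-24 ALLOC][25-29 ALLOC][30-30 FREE]
Free blocks: [3 1] total_free=4 largest=3 -> 100*(4-3)/4 = 100/4 = 25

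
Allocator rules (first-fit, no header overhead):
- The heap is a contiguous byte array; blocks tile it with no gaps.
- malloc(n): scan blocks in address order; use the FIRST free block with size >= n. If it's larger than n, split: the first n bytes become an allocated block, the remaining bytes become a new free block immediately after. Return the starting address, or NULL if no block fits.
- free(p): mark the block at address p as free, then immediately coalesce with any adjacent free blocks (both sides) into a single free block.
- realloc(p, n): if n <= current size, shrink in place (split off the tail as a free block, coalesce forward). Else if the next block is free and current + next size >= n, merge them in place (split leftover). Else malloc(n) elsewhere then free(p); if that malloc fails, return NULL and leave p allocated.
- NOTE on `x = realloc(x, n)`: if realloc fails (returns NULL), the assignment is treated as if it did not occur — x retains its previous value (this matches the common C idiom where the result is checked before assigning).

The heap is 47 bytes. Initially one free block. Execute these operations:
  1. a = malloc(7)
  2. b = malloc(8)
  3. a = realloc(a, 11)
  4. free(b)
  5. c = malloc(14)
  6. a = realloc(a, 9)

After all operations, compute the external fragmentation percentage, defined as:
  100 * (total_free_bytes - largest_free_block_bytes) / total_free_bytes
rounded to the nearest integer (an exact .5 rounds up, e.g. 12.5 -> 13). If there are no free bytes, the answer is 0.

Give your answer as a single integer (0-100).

Op 1: a = malloc(7) -> a = 0; heap: [0-6 ALLOC][7-46 FREE]
Op 2: b = malloc(8) -> b = 7; heap: [0-6 ALLOC][7-14 ALLOC][15-46 FREE]
Op 3: a = realloc(a, 11) -> a = 15; heap: [0-6 FREE][7-14 ALLOC][15-25 ALLOC][26-46 FREE]
Op 4: free(b) -> (freed b); heap: [0-14 FREE][15-25 ALLOC][26-46 FREE]
Op 5: c = malloc(14) -> c = 0; heap: [0-13 ALLOC][14-14 FREE][15-25 ALLOC][26-46 FREE]
Op 6: a = realloc(a, 9) -> a = 15; heap: [0-13 ALLOC][14-14 FREE][15-23 ALLOC][24-46 FREE]
Free blocks: [1 23] total_free=24 largest=23 -> 100*(24-23)/24 = 100/24 ≈ 4.167 -> rounds to 4

Answer: 4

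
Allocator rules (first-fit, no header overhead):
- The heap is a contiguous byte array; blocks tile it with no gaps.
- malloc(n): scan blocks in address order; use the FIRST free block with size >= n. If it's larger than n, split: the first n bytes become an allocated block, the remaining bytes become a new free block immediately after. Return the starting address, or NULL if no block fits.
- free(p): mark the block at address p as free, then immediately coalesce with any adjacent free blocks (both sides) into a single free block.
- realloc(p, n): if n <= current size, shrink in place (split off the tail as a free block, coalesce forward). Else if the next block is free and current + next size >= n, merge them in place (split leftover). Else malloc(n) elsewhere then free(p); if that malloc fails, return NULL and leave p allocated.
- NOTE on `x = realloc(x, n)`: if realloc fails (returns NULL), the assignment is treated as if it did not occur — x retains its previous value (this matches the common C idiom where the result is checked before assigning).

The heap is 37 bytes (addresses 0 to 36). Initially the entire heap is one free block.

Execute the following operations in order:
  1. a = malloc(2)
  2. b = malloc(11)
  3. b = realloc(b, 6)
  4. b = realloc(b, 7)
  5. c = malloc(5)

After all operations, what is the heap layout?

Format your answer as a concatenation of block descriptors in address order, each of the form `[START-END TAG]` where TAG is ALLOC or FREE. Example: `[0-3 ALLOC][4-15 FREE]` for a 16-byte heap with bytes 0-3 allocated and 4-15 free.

Op 1: a = malloc(2) -> a = 0; heap: [0-1 ALLOC][2-36 FREE]
Op 2: b = malloc(11) -> b = 2; heap: [0-1 ALLOC][2-12 ALLOC][13-36 FREE]
Op 3: b = realloc(b, 6) -> b = 2; heap: [0-1 ALLOC][2-7 ALLOC][8-36 FREE]
Op 4: b = realloc(b, 7) -> b = 2; heap: [0-1 ALLOC][2-8 ALLOC][9-36 FREE]
Op 5: c = malloc(5) -> c = 9; heap: [0-1 ALLOC][2-8 ALLOC][9-13 ALLOC][14-36 FREE]

Answer: [0-1 ALLOC][2-8 ALLOC][9-13 ALLOC][14-36 FREE]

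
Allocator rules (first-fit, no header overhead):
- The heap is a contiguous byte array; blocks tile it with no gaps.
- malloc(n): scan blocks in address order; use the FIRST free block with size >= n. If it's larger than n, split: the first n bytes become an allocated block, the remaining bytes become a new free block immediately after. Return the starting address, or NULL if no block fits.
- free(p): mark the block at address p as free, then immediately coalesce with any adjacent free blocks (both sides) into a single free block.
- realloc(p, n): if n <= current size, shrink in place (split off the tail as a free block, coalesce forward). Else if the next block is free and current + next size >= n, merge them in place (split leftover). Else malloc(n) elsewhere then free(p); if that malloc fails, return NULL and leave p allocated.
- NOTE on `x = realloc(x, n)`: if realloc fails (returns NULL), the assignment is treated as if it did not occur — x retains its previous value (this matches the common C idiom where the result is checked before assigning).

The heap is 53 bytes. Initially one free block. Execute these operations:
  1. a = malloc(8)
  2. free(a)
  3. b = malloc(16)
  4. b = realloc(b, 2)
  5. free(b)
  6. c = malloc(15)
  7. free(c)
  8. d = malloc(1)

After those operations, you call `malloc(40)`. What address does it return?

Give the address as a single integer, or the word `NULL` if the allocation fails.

Answer: 1

Derivation:
Op 1: a = malloc(8) -> a = 0; heap: [0-7 ALLOC][8-52 FREE]
Op 2: free(a) -> (freed a); heap: [0-52 FREE]
Op 3: b = malloc(16) -> b = 0; heap: [0-15 ALLOC][16-52 FREE]
Op 4: b = realloc(b, 2) -> b = 0; heap: [0-1 ALLOC][2-52 FREE]
Op 5: free(b) -> (freed b); heap: [0-52 FREE]
Op 6: c = malloc(15) -> c = 0; heap: [0-14 ALLOC][15-52 FREE]
Op 7: free(c) -> (freed c); heap: [0-52 FREE]
Op 8: d = malloc(1) -> d = 0; heap: [0-0 ALLOC][1-52 FREE]
malloc(40): first-fit scan over [0-0 ALLOC][1-52 FREE] -> 1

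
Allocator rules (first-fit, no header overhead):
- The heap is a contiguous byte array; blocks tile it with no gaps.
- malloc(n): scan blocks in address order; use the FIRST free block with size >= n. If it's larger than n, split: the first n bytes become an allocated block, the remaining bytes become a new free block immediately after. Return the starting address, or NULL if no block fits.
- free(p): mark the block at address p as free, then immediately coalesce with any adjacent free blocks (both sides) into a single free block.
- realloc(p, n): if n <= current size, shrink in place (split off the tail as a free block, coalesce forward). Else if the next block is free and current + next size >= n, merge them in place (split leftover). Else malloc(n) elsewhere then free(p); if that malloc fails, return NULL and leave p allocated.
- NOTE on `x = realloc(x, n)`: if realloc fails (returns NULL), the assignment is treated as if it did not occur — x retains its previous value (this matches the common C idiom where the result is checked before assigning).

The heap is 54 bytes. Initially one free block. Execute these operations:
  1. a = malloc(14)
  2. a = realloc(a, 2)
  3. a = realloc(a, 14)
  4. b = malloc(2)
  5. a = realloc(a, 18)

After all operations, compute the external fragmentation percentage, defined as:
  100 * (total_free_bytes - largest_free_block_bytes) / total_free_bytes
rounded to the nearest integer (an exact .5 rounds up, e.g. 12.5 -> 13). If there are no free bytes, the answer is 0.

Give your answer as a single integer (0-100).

Answer: 41

Derivation:
Op 1: a = malloc(14) -> a = 0; heap: [0-13 ALLOC][14-53 FREE]
Op 2: a = realloc(a, 2) -> a = 0; heap: [0-1 ALLOC][2-53 FREE]
Op 3: a = realloc(a, 14) -> a = 0; heap: [0-13 ALLOC][14-53 FREE]
Op 4: b = malloc(2) -> b = 14; heap: [0-13 ALLOC][14-15 ALLOC][16-53 FREE]
Op 5: a = realloc(a, 18) -> a = 16; heap: [0-13 FREE][14-15 ALLOC][16-33 ALLOC][34-53 FREE]
Free blocks: [14 20] total_free=34 largest=20 -> 100*(34-20)/34 = 1400/34 ≈ 41.176 -> rounds to 41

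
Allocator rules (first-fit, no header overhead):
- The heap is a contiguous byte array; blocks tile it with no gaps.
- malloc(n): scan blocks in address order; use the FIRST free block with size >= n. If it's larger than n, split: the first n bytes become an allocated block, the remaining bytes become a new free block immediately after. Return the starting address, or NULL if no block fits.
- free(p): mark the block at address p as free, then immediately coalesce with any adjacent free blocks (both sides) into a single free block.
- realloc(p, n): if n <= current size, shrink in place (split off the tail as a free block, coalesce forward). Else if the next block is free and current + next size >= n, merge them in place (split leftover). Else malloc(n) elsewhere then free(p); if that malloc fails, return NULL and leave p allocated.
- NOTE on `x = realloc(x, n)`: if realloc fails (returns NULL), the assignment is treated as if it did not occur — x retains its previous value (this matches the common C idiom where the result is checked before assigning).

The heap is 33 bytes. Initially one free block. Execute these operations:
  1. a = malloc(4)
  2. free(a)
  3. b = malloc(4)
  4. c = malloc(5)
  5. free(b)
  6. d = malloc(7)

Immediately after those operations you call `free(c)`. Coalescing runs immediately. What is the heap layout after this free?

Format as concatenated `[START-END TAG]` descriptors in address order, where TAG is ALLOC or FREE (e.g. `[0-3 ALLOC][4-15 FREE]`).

Answer: [0-8 FREE][9-15 ALLOC][16-32 FREE]

Derivation:
Op 1: a = malloc(4) -> a = 0; heap: [0-3 ALLOC][4-32 FREE]
Op 2: free(a) -> (freed a); heap: [0-32 FREE]
Op 3: b = malloc(4) -> b = 0; heap: [0-3 ALLOC][4-32 FREE]
Op 4: c = malloc(5) -> c = 4; heap: [0-3 ALLOC][4-8 ALLOC][9-32 FREE]
Op 5: free(b) -> (freed b); heap: [0-3 FREE][4-8 ALLOC][9-32 FREE]
Op 6: d = malloc(7) -> d = 9; heap: [0-3 FREE][4-8 ALLOC][9-15 ALLOC][16-32 FREE]
free(c): c = 4 -> block [4-8 ALLOC]; mark free, coalesce with adjacent free neighbors -> [0-8 FREE][9-15 ALLOC][16-32 FREE]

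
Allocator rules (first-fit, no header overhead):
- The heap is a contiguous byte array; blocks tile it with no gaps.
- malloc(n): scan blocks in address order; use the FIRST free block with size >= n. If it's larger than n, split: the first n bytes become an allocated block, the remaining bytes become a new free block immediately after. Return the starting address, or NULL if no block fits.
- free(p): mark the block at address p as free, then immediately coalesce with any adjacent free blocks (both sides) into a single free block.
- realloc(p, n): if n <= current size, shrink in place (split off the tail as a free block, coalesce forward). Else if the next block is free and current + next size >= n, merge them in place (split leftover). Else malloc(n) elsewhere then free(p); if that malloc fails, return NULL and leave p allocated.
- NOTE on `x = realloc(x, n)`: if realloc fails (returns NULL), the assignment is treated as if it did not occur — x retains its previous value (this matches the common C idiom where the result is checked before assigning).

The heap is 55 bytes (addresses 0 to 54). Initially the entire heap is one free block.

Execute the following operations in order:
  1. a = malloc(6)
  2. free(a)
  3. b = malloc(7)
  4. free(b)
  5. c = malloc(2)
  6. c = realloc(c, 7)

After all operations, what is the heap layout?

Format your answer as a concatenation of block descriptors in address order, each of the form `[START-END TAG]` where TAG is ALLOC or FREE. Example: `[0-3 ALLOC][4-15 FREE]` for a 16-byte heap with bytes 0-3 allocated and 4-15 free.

Op 1: a = malloc(6) -> a = 0; heap: [0-5 ALLOC][6-54 FREE]
Op 2: free(a) -> (freed a); heap: [0-54 FREE]
Op 3: b = malloc(7) -> b = 0; heap: [0-6 ALLOC][7-54 FREE]
Op 4: free(b) -> (freed b); heap: [0-54 FREE]
Op 5: c = malloc(2) -> c = 0; heap: [0-1 ALLOC][2-54 FREE]
Op 6: c = realloc(c, 7) -> c = 0; heap: [0-6 ALLOC][7-54 FREE]

Answer: [0-6 ALLOC][7-54 FREE]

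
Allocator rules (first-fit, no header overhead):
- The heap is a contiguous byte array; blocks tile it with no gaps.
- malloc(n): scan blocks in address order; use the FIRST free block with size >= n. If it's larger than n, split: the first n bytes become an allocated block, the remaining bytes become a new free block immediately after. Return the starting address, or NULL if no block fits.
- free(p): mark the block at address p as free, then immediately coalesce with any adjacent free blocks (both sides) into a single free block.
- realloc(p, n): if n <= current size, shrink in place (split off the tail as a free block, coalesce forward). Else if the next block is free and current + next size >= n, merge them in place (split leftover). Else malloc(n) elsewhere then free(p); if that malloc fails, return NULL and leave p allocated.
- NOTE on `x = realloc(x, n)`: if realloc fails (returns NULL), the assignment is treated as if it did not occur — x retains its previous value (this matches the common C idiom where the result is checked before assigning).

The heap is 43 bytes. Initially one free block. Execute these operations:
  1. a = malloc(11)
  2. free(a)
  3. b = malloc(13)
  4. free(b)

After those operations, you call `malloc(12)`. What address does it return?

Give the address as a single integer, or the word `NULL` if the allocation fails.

Answer: 0

Derivation:
Op 1: a = malloc(11) -> a = 0; heap: [0-10 ALLOC][11-42 FREE]
Op 2: free(a) -> (freed a); heap: [0-42 FREE]
Op 3: b = malloc(13) -> b = 0; heap: [0-12 ALLOC][13-42 FREE]
Op 4: free(b) -> (freed b); heap: [0-42 FREE]
malloc(12): first-fit scan over [0-42 FREE] -> 0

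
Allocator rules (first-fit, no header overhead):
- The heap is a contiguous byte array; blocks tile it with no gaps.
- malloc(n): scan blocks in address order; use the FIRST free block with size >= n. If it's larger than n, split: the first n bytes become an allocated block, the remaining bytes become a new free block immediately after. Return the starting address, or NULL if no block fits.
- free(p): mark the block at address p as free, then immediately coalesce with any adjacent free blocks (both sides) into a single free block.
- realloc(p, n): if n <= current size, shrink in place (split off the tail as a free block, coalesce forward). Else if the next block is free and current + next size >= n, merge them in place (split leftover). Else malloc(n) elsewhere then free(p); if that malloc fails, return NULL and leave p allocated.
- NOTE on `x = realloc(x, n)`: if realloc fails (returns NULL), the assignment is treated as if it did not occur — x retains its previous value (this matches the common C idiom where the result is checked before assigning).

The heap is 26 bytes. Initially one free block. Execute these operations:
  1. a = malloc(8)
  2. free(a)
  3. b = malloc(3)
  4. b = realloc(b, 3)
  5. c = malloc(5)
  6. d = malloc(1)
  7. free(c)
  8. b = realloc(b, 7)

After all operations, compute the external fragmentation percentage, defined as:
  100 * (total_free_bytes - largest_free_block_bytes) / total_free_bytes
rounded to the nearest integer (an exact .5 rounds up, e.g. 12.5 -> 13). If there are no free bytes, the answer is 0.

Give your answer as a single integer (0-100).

Op 1: a = malloc(8) -> a = 0; heap: [0-7 ALLOC][8-25 FREE]
Op 2: free(a) -> (freed a); heap: [0-25 FREE]
Op 3: b = malloc(3) -> b = 0; heap: [0-2 ALLOC][3-25 FREE]
Op 4: b = realloc(b, 3) -> b = 0; heap: [0-2 ALLOC][3-25 FREE]
Op 5: c = malloc(5) -> c = 3; heap: [0-2 ALLOC][3-7 ALLOC][8-25 FREE]
Op 6: d = malloc(1) -> d = 8; heap: [0-2 ALLOC][3-7 ALLOC][8-8 ALLOC][9-25 FREE]
Op 7: free(c) -> (freed c); heap: [0-2 ALLOC][3-7 FREE][8-8 ALLOC][9-25 FREE]
Op 8: b = realloc(b, 7) -> b = 0; heap: [0-6 ALLOC][7-7 FREE][8-8 ALLOC][9-25 FREE]
Free blocks: [1 17] total_free=18 largest=17 -> 100*(18-17)/18 = 100/18 ≈ 5.556 -> rounds to 6

Answer: 6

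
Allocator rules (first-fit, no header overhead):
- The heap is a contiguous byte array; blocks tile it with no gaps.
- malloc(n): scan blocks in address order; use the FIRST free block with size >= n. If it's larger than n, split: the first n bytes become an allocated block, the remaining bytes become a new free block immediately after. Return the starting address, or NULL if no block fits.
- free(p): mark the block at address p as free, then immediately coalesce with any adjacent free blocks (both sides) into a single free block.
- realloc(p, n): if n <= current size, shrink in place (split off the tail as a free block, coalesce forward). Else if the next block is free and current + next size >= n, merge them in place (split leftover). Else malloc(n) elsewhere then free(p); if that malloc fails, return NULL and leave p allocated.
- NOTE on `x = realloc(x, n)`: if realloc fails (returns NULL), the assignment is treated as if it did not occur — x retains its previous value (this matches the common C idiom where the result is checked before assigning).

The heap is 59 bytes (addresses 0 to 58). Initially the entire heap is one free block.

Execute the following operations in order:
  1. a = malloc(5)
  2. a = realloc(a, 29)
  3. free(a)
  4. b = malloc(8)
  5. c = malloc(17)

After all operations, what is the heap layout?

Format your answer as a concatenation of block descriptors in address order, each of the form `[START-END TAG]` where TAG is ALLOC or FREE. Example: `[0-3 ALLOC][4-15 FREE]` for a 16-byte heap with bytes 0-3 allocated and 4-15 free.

Answer: [0-7 ALLOC][8-24 ALLOC][25-58 FREE]

Derivation:
Op 1: a = malloc(5) -> a = 0; heap: [0-4 ALLOC][5-58 FREE]
Op 2: a = realloc(a, 29) -> a = 0; heap: [0-28 ALLOC][29-58 FREE]
Op 3: free(a) -> (freed a); heap: [0-58 FREE]
Op 4: b = malloc(8) -> b = 0; heap: [0-7 ALLOC][8-58 FREE]
Op 5: c = malloc(17) -> c = 8; heap: [0-7 ALLOC][8-24 ALLOC][25-58 FREE]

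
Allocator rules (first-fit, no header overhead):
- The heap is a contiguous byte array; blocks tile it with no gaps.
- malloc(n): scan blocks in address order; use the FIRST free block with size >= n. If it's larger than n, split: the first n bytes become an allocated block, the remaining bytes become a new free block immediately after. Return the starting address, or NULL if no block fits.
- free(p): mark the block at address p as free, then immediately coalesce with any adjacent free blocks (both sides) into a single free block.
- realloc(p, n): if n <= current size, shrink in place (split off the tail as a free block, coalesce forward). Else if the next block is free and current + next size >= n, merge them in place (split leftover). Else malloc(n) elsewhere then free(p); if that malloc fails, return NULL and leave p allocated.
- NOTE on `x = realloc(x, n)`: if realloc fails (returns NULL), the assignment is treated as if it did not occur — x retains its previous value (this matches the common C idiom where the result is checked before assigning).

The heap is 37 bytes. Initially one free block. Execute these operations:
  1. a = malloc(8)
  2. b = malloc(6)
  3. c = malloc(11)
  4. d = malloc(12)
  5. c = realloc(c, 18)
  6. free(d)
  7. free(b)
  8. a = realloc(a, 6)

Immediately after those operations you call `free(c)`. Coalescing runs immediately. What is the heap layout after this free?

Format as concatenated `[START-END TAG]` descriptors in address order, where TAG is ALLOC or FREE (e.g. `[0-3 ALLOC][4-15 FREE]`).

Op 1: a = malloc(8) -> a = 0; heap: [0-7 ALLOC][8-36 FREE]
Op 2: b = malloc(6) -> b = 8; heap: [0-7 ALLOC][8-13 ALLOC][14-36 FREE]
Op 3: c = malloc(11) -> c = 14; heap: [0-7 ALLOC][8-13 ALLOC][14-24 ALLOC][25-36 FREE]
Op 4: d = malloc(12) -> d = 25; heap: [0-7 ALLOC][8-13 ALLOC][14-24 ALLOC][25-36 ALLOC]
Op 5: c = realloc(c, 18) -> NULL (c unchanged); heap: [0-7 ALLOC][8-13 ALLOC][14-24 ALLOC][25-36 ALLOC]
Op 6: free(d) -> (freed d); heap: [0-7 ALLOC][8-13 ALLOC][14-24 ALLOC][25-36 FREE]
Op 7: free(b) -> (freed b); heap: [0-7 ALLOC][8-13 FREE][14-24 ALLOC][25-36 FREE]
Op 8: a = realloc(a, 6) -> a = 0; heap: [0-5 ALLOC][6-13 FREE][14-24 ALLOC][25-36 FREE]
free(c): c = 14 -> block [14-24 ALLOC]; mark free, coalesce with adjacent free neighbors -> [0-5 ALLOC][6-36 FREE]

Answer: [0-5 ALLOC][6-36 FREE]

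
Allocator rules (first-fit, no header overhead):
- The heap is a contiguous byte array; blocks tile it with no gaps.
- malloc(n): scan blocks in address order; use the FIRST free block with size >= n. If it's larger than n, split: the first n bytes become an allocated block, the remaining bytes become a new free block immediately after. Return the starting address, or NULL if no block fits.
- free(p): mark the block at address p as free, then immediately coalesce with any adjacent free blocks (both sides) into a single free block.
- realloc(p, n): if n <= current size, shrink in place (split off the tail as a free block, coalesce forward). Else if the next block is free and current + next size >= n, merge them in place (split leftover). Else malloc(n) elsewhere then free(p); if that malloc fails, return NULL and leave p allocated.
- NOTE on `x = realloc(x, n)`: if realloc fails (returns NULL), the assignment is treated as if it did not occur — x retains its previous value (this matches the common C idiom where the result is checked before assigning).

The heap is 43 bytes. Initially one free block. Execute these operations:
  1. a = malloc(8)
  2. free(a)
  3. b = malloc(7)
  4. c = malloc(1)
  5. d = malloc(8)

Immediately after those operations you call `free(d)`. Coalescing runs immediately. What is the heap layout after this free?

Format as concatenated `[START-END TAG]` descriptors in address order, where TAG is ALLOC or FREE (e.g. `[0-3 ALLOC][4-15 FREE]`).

Op 1: a = malloc(8) -> a = 0; heap: [0-7 ALLOC][8-42 FREE]
Op 2: free(a) -> (freed a); heap: [0-42 FREE]
Op 3: b = malloc(7) -> b = 0; heap: [0-6 ALLOC][7-42 FREE]
Op 4: c = malloc(1) -> c = 7; heap: [0-6 ALLOC][7-7 ALLOC][8-42 FREE]
Op 5: d = malloc(8) -> d = 8; heap: [0-6 ALLOC][7-7 ALLOC][8-15 ALLOC][16-42 FREE]
free(d): d = 8 -> block [8-15 ALLOC]; mark free, coalesce with adjacent free neighbors -> [0-6 ALLOC][7-7 ALLOC][8-42 FREE]

Answer: [0-6 ALLOC][7-7 ALLOC][8-42 FREE]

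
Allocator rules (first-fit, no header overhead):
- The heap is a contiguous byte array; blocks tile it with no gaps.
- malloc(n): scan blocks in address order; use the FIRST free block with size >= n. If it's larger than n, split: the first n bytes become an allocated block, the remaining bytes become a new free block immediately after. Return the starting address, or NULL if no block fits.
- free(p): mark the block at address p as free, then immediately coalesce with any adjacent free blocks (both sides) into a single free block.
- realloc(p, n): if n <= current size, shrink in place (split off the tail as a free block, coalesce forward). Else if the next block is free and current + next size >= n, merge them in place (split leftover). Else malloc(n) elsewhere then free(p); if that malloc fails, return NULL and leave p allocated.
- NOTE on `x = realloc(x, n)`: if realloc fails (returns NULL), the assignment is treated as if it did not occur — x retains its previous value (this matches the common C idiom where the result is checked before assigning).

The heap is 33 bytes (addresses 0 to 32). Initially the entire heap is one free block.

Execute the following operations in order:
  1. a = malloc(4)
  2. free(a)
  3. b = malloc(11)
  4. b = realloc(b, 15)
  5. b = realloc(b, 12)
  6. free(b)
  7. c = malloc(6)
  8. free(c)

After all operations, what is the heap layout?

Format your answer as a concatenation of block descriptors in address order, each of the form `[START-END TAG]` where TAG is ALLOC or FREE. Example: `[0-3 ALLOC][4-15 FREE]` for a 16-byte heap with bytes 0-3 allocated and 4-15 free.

Op 1: a = malloc(4) -> a = 0; heap: [0-3 ALLOC][4-32 FREE]
Op 2: free(a) -> (freed a); heap: [0-32 FREE]
Op 3: b = malloc(11) -> b = 0; heap: [0-10 ALLOC][11-32 FREE]
Op 4: b = realloc(b, 15) -> b = 0; heap: [0-14 ALLOC][15-32 FREE]
Op 5: b = realloc(b, 12) -> b = 0; heap: [0-11 ALLOC][12-32 FREE]
Op 6: free(b) -> (freed b); heap: [0-32 FREE]
Op 7: c = malloc(6) -> c = 0; heap: [0-5 ALLOC][6-32 FREE]
Op 8: free(c) -> (freed c); heap: [0-32 FREE]

Answer: [0-32 FREE]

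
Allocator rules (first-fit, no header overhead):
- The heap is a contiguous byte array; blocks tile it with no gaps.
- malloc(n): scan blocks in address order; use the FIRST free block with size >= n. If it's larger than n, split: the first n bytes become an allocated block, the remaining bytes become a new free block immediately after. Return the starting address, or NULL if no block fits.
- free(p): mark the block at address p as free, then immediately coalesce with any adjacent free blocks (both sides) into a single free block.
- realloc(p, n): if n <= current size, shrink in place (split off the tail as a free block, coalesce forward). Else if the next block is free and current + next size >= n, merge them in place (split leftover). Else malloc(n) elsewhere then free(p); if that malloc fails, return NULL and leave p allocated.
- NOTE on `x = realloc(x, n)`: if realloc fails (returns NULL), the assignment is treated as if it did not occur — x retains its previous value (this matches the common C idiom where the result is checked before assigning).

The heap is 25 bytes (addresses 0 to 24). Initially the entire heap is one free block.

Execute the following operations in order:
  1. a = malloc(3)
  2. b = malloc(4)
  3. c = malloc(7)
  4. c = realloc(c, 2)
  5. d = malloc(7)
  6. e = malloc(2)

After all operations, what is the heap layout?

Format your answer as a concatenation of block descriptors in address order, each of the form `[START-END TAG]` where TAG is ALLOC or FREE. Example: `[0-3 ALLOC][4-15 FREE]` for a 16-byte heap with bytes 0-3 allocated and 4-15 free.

Op 1: a = malloc(3) -> a = 0; heap: [0-2 ALLOC][3-24 FREE]
Op 2: b = malloc(4) -> b = 3; heap: [0-2 ALLOC][3-6 ALLOC][7-24 FREE]
Op 3: c = malloc(7) -> c = 7; heap: [0-2 ALLOC][3-6 ALLOC][7-13 ALLOC][14-24 FREE]
Op 4: c = realloc(c, 2) -> c = 7; heap: [0-2 ALLOC][3-6 ALLOC][7-8 ALLOC][9-24 FREE]
Op 5: d = malloc(7) -> d = 9; heap: [0-2 ALLOC][3-6 ALLOC][7-8 ALLOC][9-15 ALLOC][16-24 FREE]
Op 6: e = malloc(2) -> e = 16; heap: [0-2 ALLOC][3-6 ALLOC][7-8 ALLOC][9-15 ALLOC][16-17 ALLOC][18-24 FREE]

Answer: [0-2 ALLOC][3-6 ALLOC][7-8 ALLOC][9-15 ALLOC][16-17 ALLOC][18-24 FREE]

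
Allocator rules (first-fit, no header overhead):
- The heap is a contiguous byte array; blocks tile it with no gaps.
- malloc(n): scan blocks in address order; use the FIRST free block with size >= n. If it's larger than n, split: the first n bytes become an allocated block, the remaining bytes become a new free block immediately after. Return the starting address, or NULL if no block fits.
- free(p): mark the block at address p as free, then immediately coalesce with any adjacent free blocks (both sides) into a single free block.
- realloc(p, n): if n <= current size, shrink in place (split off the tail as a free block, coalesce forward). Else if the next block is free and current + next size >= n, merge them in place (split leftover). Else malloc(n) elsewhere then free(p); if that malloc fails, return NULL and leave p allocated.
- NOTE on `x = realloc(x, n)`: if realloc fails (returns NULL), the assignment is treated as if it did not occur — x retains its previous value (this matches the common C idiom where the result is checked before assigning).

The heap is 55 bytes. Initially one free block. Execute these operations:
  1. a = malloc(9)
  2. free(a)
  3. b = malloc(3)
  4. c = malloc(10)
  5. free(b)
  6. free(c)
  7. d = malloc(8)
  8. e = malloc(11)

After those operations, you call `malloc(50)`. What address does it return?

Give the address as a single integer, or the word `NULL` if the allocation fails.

Answer: NULL

Derivation:
Op 1: a = malloc(9) -> a = 0; heap: [0-8 ALLOC][9-54 FREE]
Op 2: free(a) -> (freed a); heap: [0-54 FREE]
Op 3: b = malloc(3) -> b = 0; heap: [0-2 ALLOC][3-54 FREE]
Op 4: c = malloc(10) -> c = 3; heap: [0-2 ALLOC][3-12 ALLOC][13-54 FREE]
Op 5: free(b) -> (freed b); heap: [0-2 FREE][3-12 ALLOC][13-54 FREE]
Op 6: free(c) -> (freed c); heap: [0-54 FREE]
Op 7: d = malloc(8) -> d = 0; heap: [0-7 ALLOC][8-54 FREE]
Op 8: e = malloc(11) -> e = 8; heap: [0-7 ALLOC][8-18 ALLOC][19-54 FREE]
malloc(50): first-fit scan over [0-7 ALLOC][8-18 ALLOC][19-54 FREE] -> NULL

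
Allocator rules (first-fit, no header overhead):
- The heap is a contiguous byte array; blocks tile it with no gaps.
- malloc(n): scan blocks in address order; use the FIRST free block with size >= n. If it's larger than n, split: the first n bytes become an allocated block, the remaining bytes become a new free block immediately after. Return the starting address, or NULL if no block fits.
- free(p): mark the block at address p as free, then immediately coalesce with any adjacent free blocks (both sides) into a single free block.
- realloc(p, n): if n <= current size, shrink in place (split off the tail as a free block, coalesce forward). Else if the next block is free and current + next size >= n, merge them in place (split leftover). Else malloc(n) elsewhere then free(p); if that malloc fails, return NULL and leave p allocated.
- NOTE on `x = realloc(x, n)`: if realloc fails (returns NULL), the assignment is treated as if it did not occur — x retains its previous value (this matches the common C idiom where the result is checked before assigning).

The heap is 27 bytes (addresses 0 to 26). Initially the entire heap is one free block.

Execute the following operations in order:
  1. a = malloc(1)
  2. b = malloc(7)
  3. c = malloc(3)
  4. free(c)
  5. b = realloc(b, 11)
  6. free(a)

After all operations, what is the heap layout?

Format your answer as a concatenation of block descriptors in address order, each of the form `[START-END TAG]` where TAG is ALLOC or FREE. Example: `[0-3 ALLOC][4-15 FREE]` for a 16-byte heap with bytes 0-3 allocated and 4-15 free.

Answer: [0-0 FREE][1-11 ALLOC][12-26 FREE]

Derivation:
Op 1: a = malloc(1) -> a = 0; heap: [0-0 ALLOC][1-26 FREE]
Op 2: b = malloc(7) -> b = 1; heap: [0-0 ALLOC][1-7 ALLOC][8-26 FREE]
Op 3: c = malloc(3) -> c = 8; heap: [0-0 ALLOC][1-7 ALLOC][8-10 ALLOC][11-26 FREE]
Op 4: free(c) -> (freed c); heap: [0-0 ALLOC][1-7 ALLOC][8-26 FREE]
Op 5: b = realloc(b, 11) -> b = 1; heap: [0-0 ALLOC][1-11 ALLOC][12-26 FREE]
Op 6: free(a) -> (freed a); heap: [0-0 FREE][1-11 ALLOC][12-26 FREE]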